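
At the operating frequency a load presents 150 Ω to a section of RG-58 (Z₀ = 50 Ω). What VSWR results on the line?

VSWR ≈ 3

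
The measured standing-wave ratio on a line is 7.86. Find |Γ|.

|Γ| ≈ 0.774

|Γ| = (S − 1)/(S + 1) = (7.86 − 1)/(7.86 + 1) = 6.86/8.86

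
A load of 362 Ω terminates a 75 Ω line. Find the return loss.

RL ≈ 3.65 dB

Γ = (362 − 75)/(362 + 75) = 0.657
RL = −20·log₁₀|Γ| = −20·log₁₀(0.657)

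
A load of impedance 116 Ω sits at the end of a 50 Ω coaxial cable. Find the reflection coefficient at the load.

Γ = 0.398

Γ = (Z_L − Z_0)/(Z_L + Z_0) = (116 − 50)/(116 + 50) = 66/166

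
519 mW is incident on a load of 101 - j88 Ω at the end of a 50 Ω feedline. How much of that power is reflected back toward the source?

|Γ| = |(51 − j88)/(151 − j88)| = 0.582
|Γ|² = 0.339
P_refl = |Γ|²·P_inc = 176 mW, P_del = (1 − |Γ|²)·P_inc = 343 mW

P_reflected ≈ 176 mW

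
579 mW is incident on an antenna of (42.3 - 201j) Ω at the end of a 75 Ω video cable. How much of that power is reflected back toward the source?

P_reflected ≈ 443 mW

|Γ| = |(-32.7 − j201)/(117.3 − j201)| = 0.875
|Γ|² = 0.766
P_refl = |Γ|²·P_inc = 443 mW, P_del = (1 − |Γ|²)·P_inc = 136 mW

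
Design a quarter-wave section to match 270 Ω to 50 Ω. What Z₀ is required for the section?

Z_qwt = √(Z_0·R_L) = √(50 × 270) = √13500

Z_qwt ≈ 116 Ω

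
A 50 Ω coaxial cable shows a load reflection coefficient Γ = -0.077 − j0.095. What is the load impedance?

Z_L = Z_0·(1 + Γ)/(1 − Γ) = 50·(0.923 − j0.095)/(1.08 + j0.095)

Z_L ≈ 42.1 − j8.13 Ω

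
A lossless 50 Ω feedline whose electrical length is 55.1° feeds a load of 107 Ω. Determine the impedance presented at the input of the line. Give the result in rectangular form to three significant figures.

tan(βl) = tan(55.1°) = 1.43
Z_in = Z_0·(Z_L + jZ_0·tanβl)/(Z_0 + jZ_L·tanβl)
     = 50·(107 + j71.7)/(50 + j153)

Z_in ≈ 31.4 − j24.6 Ω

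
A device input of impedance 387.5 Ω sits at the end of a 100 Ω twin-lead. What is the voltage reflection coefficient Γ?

Γ = (Z_L − Z_0)/(Z_L + Z_0) = (387.5 − 100)/(387.5 + 100) = 287.5/487.5

Γ = 0.59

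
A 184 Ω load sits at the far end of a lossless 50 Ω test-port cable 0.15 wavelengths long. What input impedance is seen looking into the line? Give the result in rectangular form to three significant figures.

Z_in ≈ 20 − j32.4 Ω

βl = 2π × 0.15 = 54°
tan(βl) = tan(54°) = 1.38
Z_in = Z_0·(Z_L + jZ_0·tanβl)/(Z_0 + jZ_L·tanβl)
     = 50·(184 + j68.8)/(50 + j253)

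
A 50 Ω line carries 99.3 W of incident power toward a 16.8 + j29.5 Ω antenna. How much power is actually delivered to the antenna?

P_delivered ≈ 62.6 W

|Γ| = |(-33.2 + j29.5)/(66.8 + j29.5)| = 0.608
|Γ|² = 0.37
P_refl = |Γ|²·P_inc = 36.7 W, P_del = (1 − |Γ|²)·P_inc = 62.6 W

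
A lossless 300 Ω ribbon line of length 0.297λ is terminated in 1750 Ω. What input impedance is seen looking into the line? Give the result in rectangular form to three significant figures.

Z_in ≈ 56 + j88.3 Ω

βl = 2π × 0.297 = 107°
tan(βl) = tan(107°) = -3.29
Z_in = Z_0·(Z_L + jZ_0·tanβl)/(Z_0 + jZ_L·tanβl)
     = 300·(1750 − j986)/(300 − j5750)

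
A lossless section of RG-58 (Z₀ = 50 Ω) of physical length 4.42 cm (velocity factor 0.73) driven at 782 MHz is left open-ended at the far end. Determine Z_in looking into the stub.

Z_in ≈ −j32.7 Ω

λ = v/f = 0.73·c / 782 MHz = 0.28 m
βl = 2π·l/λ = 2π × 0.158 = 56.8°
tan(βl) = 1.53
For an open-ended stub, Z_in = −jZ_0·cot(βl) = −jZ_0/tan(βl)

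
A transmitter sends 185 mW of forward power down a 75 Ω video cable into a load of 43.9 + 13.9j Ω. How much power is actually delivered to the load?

|Γ| = |(-31.1 + j13.9)/(118.9 + j13.9)| = 0.285
|Γ|² = 0.081
P_refl = |Γ|²·P_inc = 15 mW, P_del = (1 − |Γ|²)·P_inc = 170 mW

P_delivered ≈ 170 mW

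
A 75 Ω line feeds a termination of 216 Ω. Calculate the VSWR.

For a purely resistive load, VSWR = R_L/Z_0 or Z_0/R_L (whichever > 1) = 216/75

VSWR ≈ 2.88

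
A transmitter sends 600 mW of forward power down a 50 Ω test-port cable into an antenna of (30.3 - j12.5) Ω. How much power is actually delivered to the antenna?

P_delivered ≈ 551 mW

|Γ| = |(-19.7 − j12.5)/(80.3 − j12.5)| = 0.287
|Γ|² = 0.0824
P_refl = |Γ|²·P_inc = 49.5 mW, P_del = (1 − |Γ|²)·P_inc = 551 mW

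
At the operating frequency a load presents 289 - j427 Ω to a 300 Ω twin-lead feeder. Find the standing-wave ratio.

VSWR ≈ 3.84

Γ = (Z_L − Z_0)/(Z_L + Z_0) = (-11 − j427)/(589 − j427)
|Γ| = 427/727 = 0.587
VSWR = (1 + |Γ|)/(1 − |Γ|) = 1.59/0.413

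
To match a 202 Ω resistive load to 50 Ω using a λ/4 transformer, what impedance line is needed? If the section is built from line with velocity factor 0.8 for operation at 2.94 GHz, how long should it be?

Z_qwt = √(Z_0·R_L) = √(50 × 202) = √10100
λ = 0.8·c/f = 0.0816 m, so l = λ/4 = 0.0204 m

Z_qwt ≈ 100 Ω; length ≈ 2.04 cm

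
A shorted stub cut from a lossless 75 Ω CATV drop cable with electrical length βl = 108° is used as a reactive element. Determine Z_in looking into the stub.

tan(βl) = -3.08
For a shorted stub, Z_in = jZ_0·tan(βl)

Z_in ≈ −j231 Ω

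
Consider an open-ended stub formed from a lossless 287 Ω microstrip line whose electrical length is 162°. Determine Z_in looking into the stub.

tan(βl) = -0.325
For an open-ended stub, Z_in = −jZ_0·cot(βl) = −jZ_0/tan(βl)

Z_in ≈ +j883 Ω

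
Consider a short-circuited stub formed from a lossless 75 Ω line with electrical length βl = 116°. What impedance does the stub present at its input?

Z_in ≈ −j154 Ω

tan(βl) = -2.05
For a short-circuited stub, Z_in = jZ_0·tan(βl)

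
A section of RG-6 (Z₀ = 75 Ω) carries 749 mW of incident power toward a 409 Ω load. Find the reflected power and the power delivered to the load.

Γ = (409 − 75)/(409 + 75) = 0.69
|Γ|² = 0.476
P_refl = |Γ|²·P_inc = 357 mW, P_del = (1 − |Γ|²)·P_inc = 392 mW

P_reflected ≈ 357 mW; P_delivered ≈ 392 mW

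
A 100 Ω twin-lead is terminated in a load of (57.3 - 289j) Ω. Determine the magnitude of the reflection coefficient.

|Γ| ≈ 0.888

Γ = (Z_L − Z_0)/(Z_L + Z_0) = (-42.7 − j289)/(157.3 − j289)
|Γ| = 292/329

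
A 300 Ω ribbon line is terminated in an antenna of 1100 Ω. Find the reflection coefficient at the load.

Γ = 0.571

Γ = (Z_L − Z_0)/(Z_L + Z_0) = (1100 − 300)/(1100 + 300) = 800/1400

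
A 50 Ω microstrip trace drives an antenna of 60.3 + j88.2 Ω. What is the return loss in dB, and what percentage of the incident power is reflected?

Γ = (10.3 + j88.2)/(110.3 + j88.2), |Γ| = 0.629
RL = −20·log₁₀(0.629) = 4.03 dB
P_refl/P_inc = |Γ|² = 0.395

RL ≈ 4.03 dB; 39.5% of incident power reflected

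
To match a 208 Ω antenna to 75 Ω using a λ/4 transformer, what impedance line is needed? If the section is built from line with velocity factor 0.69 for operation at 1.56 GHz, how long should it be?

Z_qwt ≈ 125 Ω; length ≈ 3.32 cm

Z_qwt = √(Z_0·R_L) = √(75 × 208) = √15600
λ = 0.69·c/f = 0.133 m, so l = λ/4 = 0.0332 m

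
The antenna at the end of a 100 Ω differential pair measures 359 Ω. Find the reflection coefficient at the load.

Γ = 0.564

Γ = (Z_L − Z_0)/(Z_L + Z_0) = (359 − 100)/(359 + 100) = 259/459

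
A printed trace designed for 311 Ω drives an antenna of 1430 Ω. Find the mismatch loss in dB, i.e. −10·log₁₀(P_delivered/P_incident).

mismatch loss ≈ 2.31 dB

Γ = (1430 − 311)/(1430 + 311) = 0.643
|Γ|² = 0.413, so P_del/P_inc = 1 − |Γ|² = 0.587
ML = −10·log₁₀(1 − |Γ|²)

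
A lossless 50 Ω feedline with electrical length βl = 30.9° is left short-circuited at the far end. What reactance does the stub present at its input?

tan(βl) = 0.598
For a short-circuited stub, Z_in = jZ_0·tan(βl)

X_in ≈ 29.9 Ω (inductive)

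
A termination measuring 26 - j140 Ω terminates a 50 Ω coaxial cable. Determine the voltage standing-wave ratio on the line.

Γ = (Z_L − Z_0)/(Z_L + Z_0) = (-24 − j140)/(76 − j140)
|Γ| = 142/159 = 0.892
VSWR = (1 + |Γ|)/(1 − |Γ|) = 1.89/0.108

VSWR ≈ 17.5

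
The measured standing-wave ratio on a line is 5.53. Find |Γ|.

|Γ| = (S − 1)/(S + 1) = (5.53 − 1)/(5.53 + 1) = 4.53/6.53

|Γ| ≈ 0.694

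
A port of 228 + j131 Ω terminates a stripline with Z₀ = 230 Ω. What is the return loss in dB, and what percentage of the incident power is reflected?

RL ≈ 11.2 dB; 7.56% of incident power reflected

Γ = (-2 + j131)/(458 + j131), |Γ| = 0.275
RL = −20·log₁₀(0.275) = 11.2 dB
P_refl/P_inc = |Γ|² = 0.0756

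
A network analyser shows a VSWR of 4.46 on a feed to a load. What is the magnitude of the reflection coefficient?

|Γ| = (S − 1)/(S + 1) = (4.46 − 1)/(4.46 + 1) = 3.46/5.46

|Γ| ≈ 0.634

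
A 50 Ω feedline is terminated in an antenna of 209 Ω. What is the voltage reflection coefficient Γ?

Γ = (Z_L − Z_0)/(Z_L + Z_0) = (209 − 50)/(209 + 50) = 159/259

Γ = 0.614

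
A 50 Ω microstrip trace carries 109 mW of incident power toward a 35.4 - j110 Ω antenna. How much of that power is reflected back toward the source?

|Γ| = |(-14.6 − j110)/(85.4 − j110)| = 0.797
|Γ|² = 0.635
P_refl = |Γ|²·P_inc = 69.2 mW, P_del = (1 − |Γ|²)·P_inc = 39.8 mW

P_reflected ≈ 69.2 mW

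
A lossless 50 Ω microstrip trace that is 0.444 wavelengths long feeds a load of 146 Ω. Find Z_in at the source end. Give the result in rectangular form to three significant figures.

βl = 2π × 0.444 = 160°
tan(βl) = tan(160°) = -0.367
Z_in = Z_0·(Z_L + jZ_0·tanβl)/(Z_0 + jZ_L·tanβl)
     = 50·(146 − j18.4)/(50 − j53.6)

Z_in ≈ 77.1 + j64.3 Ω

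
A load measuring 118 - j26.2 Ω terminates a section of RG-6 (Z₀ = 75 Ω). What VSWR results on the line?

Γ = (Z_L − Z_0)/(Z_L + Z_0) = (43 − j26.2)/(193 − j26.2)
|Γ| = 50.4/195 = 0.259
VSWR = (1 + |Γ|)/(1 − |Γ|) = 1.26/0.741

VSWR ≈ 1.7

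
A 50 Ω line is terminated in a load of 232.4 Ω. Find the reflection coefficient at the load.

Γ = 0.646

Γ = (Z_L − Z_0)/(Z_L + Z_0) = (232.4 − 50)/(232.4 + 50) = 182.4/282.4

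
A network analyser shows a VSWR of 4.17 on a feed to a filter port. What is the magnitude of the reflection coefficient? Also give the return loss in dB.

|Γ| ≈ 0.613; return loss ≈ 4.25 dB

|Γ| = (S − 1)/(S + 1) = (4.17 − 1)/(4.17 + 1) = 3.17/5.17
RL = −20·log₁₀|Γ| = −20·log₁₀(0.613)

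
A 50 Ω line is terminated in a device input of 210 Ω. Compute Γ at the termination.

Γ = (Z_L − Z_0)/(Z_L + Z_0) = (210 − 50)/(210 + 50) = 160/260

Γ = 0.615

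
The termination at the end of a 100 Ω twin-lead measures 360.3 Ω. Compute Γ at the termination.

Γ = (Z_L − Z_0)/(Z_L + Z_0) = (360.3 − 100)/(360.3 + 100) = 260.3/460.3

Γ = 0.566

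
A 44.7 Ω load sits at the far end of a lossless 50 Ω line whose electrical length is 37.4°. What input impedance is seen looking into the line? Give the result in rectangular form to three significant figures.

Z_in ≈ 48.3 + j5.23 Ω

tan(βl) = tan(37.4°) = 0.765
Z_in = Z_0·(Z_L + jZ_0·tanβl)/(Z_0 + jZ_L·tanβl)
     = 50·(44.7 + j38.2)/(50 + j34.2)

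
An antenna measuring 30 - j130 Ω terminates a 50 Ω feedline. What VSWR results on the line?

VSWR ≈ 13.5

Γ = (Z_L − Z_0)/(Z_L + Z_0) = (-20 − j130)/(80 − j130)
|Γ| = 132/153 = 0.862
VSWR = (1 + |Γ|)/(1 − |Γ|) = 1.86/0.138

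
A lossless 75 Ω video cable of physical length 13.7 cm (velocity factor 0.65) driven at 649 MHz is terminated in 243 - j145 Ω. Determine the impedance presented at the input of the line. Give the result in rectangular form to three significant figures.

Z_in ≈ 250 + j142 Ω

λ = v/f = 0.65·c / 649 MHz = 0.3 m
βl = 2π·l/λ = 2π × 0.456 = 164°
tan(βl) = tan(164°) = -0.284
Z_in = Z_0·(Z_L + jZ_0·tanβl)/(Z_0 + jZ_L·tanβl)
     = 75·(243 − j166)/(33.8 − j69)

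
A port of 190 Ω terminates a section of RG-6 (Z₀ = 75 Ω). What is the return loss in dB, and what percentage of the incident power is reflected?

Γ = (190 − 75)/(190 + 75) = 0.434
RL = −20·log₁₀(0.434) = 7.25 dB
P_refl/P_inc = |Γ|² = 0.188

RL ≈ 7.25 dB; 18.8% of incident power reflected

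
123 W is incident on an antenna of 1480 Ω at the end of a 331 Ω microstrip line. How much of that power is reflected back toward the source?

P_reflected ≈ 49.5 W

Γ = (1480 − 331)/(1480 + 331) = 0.634
|Γ|² = 0.403
P_refl = |Γ|²·P_inc = 49.5 W, P_del = (1 − |Γ|²)·P_inc = 73.5 W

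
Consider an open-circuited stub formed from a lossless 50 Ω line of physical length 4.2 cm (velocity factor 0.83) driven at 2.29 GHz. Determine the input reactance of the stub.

X_in ≈ 57.6 Ω (inductive)

λ = v/f = 0.83·c / 2.29 GHz = 0.109 m
βl = 2π·l/λ = 2π × 0.386 = 139°
tan(βl) = -0.868
For an open-circuited stub, Z_in = −jZ_0·cot(βl) = −jZ_0/tan(βl)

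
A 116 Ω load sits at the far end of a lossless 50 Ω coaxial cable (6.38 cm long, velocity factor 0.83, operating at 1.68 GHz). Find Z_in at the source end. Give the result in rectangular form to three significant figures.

λ = v/f = 0.83·c / 1.68 GHz = 0.148 m
βl = 2π·l/λ = 2π × 0.43 = 155°
tan(βl) = tan(155°) = -0.467
Z_in = Z_0·(Z_L + jZ_0·tanβl)/(Z_0 + jZ_L·tanβl)
     = 50·(116 − j23.4)/(50 − j54.2)

Z_in ≈ 65 + j47.1 Ω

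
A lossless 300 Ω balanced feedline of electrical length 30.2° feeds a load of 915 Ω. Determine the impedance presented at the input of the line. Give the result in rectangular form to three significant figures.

Z_in ≈ 295 − j349 Ω

tan(βl) = tan(30.2°) = 0.582
Z_in = Z_0·(Z_L + jZ_0·tanβl)/(Z_0 + jZ_L·tanβl)
     = 300·(915 + j175)/(300 + j533)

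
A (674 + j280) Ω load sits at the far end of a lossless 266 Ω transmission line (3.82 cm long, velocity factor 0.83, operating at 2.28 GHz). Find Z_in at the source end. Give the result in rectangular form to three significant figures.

λ = v/f = 0.83·c / 2.28 GHz = 0.109 m
βl = 2π·l/λ = 2π × 0.35 = 126°
tan(βl) = tan(126°) = -1.38
Z_in = Z_0·(Z_L + jZ_0·tanβl)/(Z_0 + jZ_L·tanβl)
     = 266·(674 − j87.2)/(652 − j930)

Z_in ≈ 107 + j117 Ω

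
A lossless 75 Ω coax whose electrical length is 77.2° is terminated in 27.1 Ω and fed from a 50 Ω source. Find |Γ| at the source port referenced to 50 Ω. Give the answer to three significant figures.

tan(βl) = 4.4
Z_in = Z_0·(Z_L + jZ_0·tanβl)/(Z_0 + jZ_L·tanβl) = 156 + j81.3 Ω
Γ_s = (Z_in − Z_s)/(Z_in + Z_s) = (106 + j81.3)/(206 + j81.3), |Γ_s| = 0.604

|Γ| ≈ 0.604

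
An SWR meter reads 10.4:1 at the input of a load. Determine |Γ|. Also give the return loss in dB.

|Γ| ≈ 0.825; return loss ≈ 1.68 dB

|Γ| = (S − 1)/(S + 1) = (10.4 − 1)/(10.4 + 1) = 9.4/11.4
RL = −20·log₁₀|Γ| = −20·log₁₀(0.825)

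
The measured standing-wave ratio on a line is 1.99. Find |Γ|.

|Γ| = (S − 1)/(S + 1) = (1.99 − 1)/(1.99 + 1) = 0.99/2.99

|Γ| ≈ 0.331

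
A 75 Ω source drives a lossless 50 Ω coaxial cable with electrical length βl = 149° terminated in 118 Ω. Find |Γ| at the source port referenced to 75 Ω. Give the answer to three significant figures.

|Γ| ≈ 0.371

tan(βl) = -0.601
Z_in = Z_0·(Z_L + jZ_0·tanβl)/(Z_0 + jZ_L·tanβl) = 53.3 + j45.6 Ω
Γ_s = (Z_in − Z_s)/(Z_in + Z_s) = (-21.7 + j45.6)/(128 + j45.6), |Γ_s| = 0.371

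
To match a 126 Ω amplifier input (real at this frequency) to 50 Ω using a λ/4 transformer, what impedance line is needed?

Z_qwt ≈ 79.4 Ω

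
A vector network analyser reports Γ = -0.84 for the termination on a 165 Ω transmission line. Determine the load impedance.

Z_L ≈ 14.3 Ω

Z_L = Z_0·(1 + Γ)/(1 − Γ) = 165·(0.16)/(1.84)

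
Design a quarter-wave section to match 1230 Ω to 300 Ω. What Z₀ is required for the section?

Z_qwt ≈ 607 Ω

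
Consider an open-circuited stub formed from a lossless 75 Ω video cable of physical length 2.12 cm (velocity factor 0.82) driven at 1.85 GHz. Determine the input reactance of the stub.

X_in ≈ -48 Ω (capacitive)

λ = v/f = 0.82·c / 1.85 GHz = 0.133 m
βl = 2π·l/λ = 2π × 0.159 = 57.4°
tan(βl) = 1.56
For an open-circuited stub, Z_in = −jZ_0·cot(βl) = −jZ_0/tan(βl)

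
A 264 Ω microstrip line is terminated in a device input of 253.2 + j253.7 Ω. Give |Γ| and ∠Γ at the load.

Γ ≈ 0.441 ∠ 66.3°

Γ = (Z_L − Z_0)/(Z_L + Z_0) = (-10.8 + j253.7)/(517.2 + j253.7)
|Γ| = 254/576 = 0.441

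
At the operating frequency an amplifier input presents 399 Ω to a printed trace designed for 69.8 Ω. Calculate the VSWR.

VSWR ≈ 5.72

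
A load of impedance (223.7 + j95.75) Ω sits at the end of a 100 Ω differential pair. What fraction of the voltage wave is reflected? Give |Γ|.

|Γ| ≈ 0.463

Γ = (Z_L − Z_0)/(Z_L + Z_0) = (123.7 + j95.75)/(323.7 + j95.75)
|Γ| = 156/338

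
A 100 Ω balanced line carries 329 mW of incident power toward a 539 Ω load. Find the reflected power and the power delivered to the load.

P_reflected ≈ 155 mW; P_delivered ≈ 174 mW

Γ = (539 − 100)/(539 + 100) = 0.687
|Γ|² = 0.472
P_refl = |Γ|²·P_inc = 155 mW, P_del = (1 − |Γ|²)·P_inc = 174 mW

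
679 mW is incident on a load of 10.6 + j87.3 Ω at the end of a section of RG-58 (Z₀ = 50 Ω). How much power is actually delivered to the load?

|Γ| = |(-39.4 + j87.3)/(60.6 + j87.3)| = 0.901
|Γ|² = 0.812
P_refl = |Γ|²·P_inc = 552 mW, P_del = (1 − |Γ|²)·P_inc = 127 mW

P_delivered ≈ 127 mW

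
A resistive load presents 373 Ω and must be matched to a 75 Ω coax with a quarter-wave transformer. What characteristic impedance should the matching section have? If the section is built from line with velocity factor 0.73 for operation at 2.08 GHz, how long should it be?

Z_qwt ≈ 167 Ω; length ≈ 2.63 cm

Z_qwt = √(Z_0·R_L) = √(75 × 373) = √27980
λ = 0.73·c/f = 0.105 m, so l = λ/4 = 0.0263 m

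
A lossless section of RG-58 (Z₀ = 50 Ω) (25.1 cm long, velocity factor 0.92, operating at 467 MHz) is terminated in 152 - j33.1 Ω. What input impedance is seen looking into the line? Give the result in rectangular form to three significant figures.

Z_in ≈ 67.1 + j69.2 Ω

λ = v/f = 0.92·c / 467 MHz = 0.591 m
βl = 2π·l/λ = 2π × 0.425 = 153°
tan(βl) = tan(153°) = -0.512
Z_in = Z_0·(Z_L + jZ_0·tanβl)/(Z_0 + jZ_L·tanβl)
     = 50·(152 − j58.7)/(33.1 − j77.8)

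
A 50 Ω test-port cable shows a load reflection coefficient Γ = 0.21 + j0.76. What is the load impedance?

Z_L ≈ 15.7 + j63.2 Ω

Z_L = Z_0·(1 + Γ)/(1 − Γ) = 50·(1.21 + j0.76)/(0.79 − j0.76)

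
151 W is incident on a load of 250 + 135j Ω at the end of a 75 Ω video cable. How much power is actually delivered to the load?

|Γ| = |(175 + j135)/(325 + j135)| = 0.628
|Γ|² = 0.394
P_refl = |Γ|²·P_inc = 59.6 W, P_del = (1 − |Γ|²)·P_inc = 91.4 W

P_delivered ≈ 91.4 W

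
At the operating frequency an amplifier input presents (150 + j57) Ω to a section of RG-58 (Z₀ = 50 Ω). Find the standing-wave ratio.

Γ = (Z_L − Z_0)/(Z_L + Z_0) = (100 + j57)/(200 + j57)
|Γ| = 115/208 = 0.553
VSWR = (1 + |Γ|)/(1 − |Γ|) = 1.55/0.447

VSWR ≈ 3.48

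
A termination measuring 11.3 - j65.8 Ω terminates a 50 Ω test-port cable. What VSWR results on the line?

VSWR ≈ 12.2

Γ = (Z_L − Z_0)/(Z_L + Z_0) = (-38.7 − j65.8)/(61.3 − j65.8)
|Γ| = 76.3/89.9 = 0.849
VSWR = (1 + |Γ|)/(1 − |Γ|) = 1.85/0.151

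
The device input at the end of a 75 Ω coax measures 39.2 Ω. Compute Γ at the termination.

Γ = (Z_L − Z_0)/(Z_L + Z_0) = (39.2 − 75)/(39.2 + 75) = -35.8/114.2

Γ = -0.313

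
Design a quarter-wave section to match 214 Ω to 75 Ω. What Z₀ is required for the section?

Z_qwt = √(Z_0·R_L) = √(75 × 214) = √16050

Z_qwt ≈ 127 Ω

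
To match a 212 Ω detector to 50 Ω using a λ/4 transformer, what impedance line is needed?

Z_qwt ≈ 103 Ω

Z_qwt = √(Z_0·R_L) = √(50 × 212) = √10600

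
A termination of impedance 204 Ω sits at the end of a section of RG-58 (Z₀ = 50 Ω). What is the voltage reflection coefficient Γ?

Γ = (Z_L − Z_0)/(Z_L + Z_0) = (204 − 50)/(204 + 50) = 154/254

Γ = 0.606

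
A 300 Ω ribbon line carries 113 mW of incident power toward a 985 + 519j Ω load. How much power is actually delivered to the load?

P_delivered ≈ 69.5 mW

|Γ| = |(685 + j519)/(1285 + j519)| = 0.62
|Γ|² = 0.385
P_refl = |Γ|²·P_inc = 43.5 mW, P_del = (1 − |Γ|²)·P_inc = 69.5 mW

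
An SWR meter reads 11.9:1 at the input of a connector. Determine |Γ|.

|Γ| = (S − 1)/(S + 1) = (11.9 − 1)/(11.9 + 1) = 10.9/12.9

|Γ| ≈ 0.845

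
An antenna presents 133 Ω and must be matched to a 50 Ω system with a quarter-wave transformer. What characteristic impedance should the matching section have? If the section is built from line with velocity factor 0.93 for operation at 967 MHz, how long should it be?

Z_qwt = √(Z_0·R_L) = √(50 × 133) = √6650
λ = 0.93·c/f = 0.289 m, so l = λ/4 = 0.0721 m

Z_qwt ≈ 81.5 Ω; length ≈ 7.21 cm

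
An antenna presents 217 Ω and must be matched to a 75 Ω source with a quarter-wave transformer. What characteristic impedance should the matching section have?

Z_qwt = √(Z_0·R_L) = √(75 × 217) = √16280

Z_qwt ≈ 128 Ω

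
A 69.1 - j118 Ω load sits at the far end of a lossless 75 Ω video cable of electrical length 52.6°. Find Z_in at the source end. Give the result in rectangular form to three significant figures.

tan(βl) = tan(52.6°) = 1.31
Z_in = Z_0·(Z_L + jZ_0·tanβl)/(Z_0 + jZ_L·tanβl)
     = 75·(69.1 − j19.9)/(229 + j90.4)

Z_in ≈ 17.3 − j13.3 Ω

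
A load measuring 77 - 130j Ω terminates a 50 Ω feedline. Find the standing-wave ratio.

Γ = (Z_L − Z_0)/(Z_L + Z_0) = (27 − j130)/(127 − j130)
|Γ| = 133/182 = 0.731
VSWR = (1 + |Γ|)/(1 − |Γ|) = 1.73/0.269

VSWR ≈ 6.42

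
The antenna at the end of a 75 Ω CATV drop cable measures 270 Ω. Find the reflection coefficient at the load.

Γ = (Z_L − Z_0)/(Z_L + Z_0) = (270 − 75)/(270 + 75) = 195/345

Γ = 0.565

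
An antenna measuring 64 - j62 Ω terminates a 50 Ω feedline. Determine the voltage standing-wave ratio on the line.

Γ = (Z_L − Z_0)/(Z_L + Z_0) = (14 − j62)/(114 − j62)
|Γ| = 63.6/130 = 0.49
VSWR = (1 + |Γ|)/(1 − |Γ|) = 1.49/0.51

VSWR ≈ 2.92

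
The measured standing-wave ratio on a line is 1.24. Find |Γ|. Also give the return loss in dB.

|Γ| ≈ 0.107; return loss ≈ 19.4 dB

|Γ| = (S − 1)/(S + 1) = (1.24 − 1)/(1.24 + 1) = 0.24/2.24
RL = −20·log₁₀|Γ| = −20·log₁₀(0.107)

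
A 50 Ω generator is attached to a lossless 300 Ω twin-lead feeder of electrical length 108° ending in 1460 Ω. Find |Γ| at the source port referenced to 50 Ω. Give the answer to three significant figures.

|Γ| ≈ 0.631

tan(βl) = -3.08
Z_in = Z_0·(Z_L + jZ_0·tanβl)/(Z_0 + jZ_L·tanβl) = 67.8 + j92.9 Ω
Γ_s = (Z_in − Z_s)/(Z_in + Z_s) = (17.8 + j92.9)/(118 + j92.9), |Γ_s| = 0.631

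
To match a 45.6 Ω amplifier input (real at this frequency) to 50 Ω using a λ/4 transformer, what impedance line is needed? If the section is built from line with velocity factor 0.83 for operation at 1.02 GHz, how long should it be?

Z_qwt ≈ 47.7 Ω; length ≈ 6.1 cm

Z_qwt = √(Z_0·R_L) = √(50 × 45.6) = √2280
λ = 0.83·c/f = 0.244 m, so l = λ/4 = 0.061 m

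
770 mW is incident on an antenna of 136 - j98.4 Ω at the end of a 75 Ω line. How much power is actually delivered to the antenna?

P_delivered ≈ 580 mW

|Γ| = |(61 − j98.4)/(211 − j98.4)| = 0.497
|Γ|² = 0.247
P_refl = |Γ|²·P_inc = 190 mW, P_del = (1 − |Γ|²)·P_inc = 580 mW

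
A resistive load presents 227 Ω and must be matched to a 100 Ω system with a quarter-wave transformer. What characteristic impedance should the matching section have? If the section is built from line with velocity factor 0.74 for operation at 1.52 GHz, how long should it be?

Z_qwt ≈ 151 Ω; length ≈ 3.65 cm

Z_qwt = √(Z_0·R_L) = √(100 × 227) = √22700
λ = 0.74·c/f = 0.146 m, so l = λ/4 = 0.0365 m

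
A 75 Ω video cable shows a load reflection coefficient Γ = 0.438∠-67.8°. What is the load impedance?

Z_L = Z_0·(1 + Γ)/(1 − Γ) = 75·(1.17 − j0.406)/(0.835 + j0.406)

Z_L ≈ 70.4 − j70.7 Ω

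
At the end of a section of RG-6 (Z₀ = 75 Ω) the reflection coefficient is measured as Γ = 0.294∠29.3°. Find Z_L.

Z_L ≈ 119 + j37.6 Ω

Z_L = Z_0·(1 + Γ)/(1 − Γ) = 75·(1.26 + j0.144)/(0.744 − j0.144)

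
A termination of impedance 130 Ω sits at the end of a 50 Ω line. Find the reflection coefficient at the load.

Γ = (Z_L − Z_0)/(Z_L + Z_0) = (130 − 50)/(130 + 50) = 80/180

Γ = 0.444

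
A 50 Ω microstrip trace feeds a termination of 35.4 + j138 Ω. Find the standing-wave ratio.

Γ = (Z_L − Z_0)/(Z_L + Z_0) = (-14.6 + j138)/(85.4 + j138)
|Γ| = 139/162 = 0.855
VSWR = (1 + |Γ|)/(1 − |Γ|) = 1.86/0.145

VSWR ≈ 12.8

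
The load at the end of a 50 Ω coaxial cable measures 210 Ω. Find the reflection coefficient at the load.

Γ = 0.615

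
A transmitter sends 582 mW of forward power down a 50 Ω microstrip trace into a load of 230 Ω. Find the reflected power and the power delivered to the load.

P_reflected ≈ 241 mW; P_delivered ≈ 341 mW

Γ = (230 − 50)/(230 + 50) = 0.643
|Γ|² = 0.413
P_refl = |Γ|²·P_inc = 241 mW, P_del = (1 − |Γ|²)·P_inc = 341 mW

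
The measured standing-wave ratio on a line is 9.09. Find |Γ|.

|Γ| ≈ 0.802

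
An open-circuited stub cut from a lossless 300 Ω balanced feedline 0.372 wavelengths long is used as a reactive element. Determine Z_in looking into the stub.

βl = 2π × 0.372 = 134°
tan(βl) = -1.04
For an open-circuited stub, Z_in = −jZ_0·cot(βl) = −jZ_0/tan(βl)

Z_in ≈ +j289 Ω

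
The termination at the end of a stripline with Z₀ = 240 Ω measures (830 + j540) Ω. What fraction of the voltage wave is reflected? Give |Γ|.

|Γ| ≈ 0.667

Γ = (Z_L − Z_0)/(Z_L + Z_0) = (590 + j540)/(1070 + j540)
|Γ| = 800/1200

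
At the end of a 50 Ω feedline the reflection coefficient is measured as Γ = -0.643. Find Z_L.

Z_L = Z_0·(1 + Γ)/(1 − Γ) = 50·(0.357)/(1.64)

Z_L ≈ 10.9 Ω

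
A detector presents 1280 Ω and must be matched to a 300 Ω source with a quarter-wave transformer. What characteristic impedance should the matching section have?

Z_qwt ≈ 620 Ω

Z_qwt = √(Z_0·R_L) = √(300 × 1280) = √384000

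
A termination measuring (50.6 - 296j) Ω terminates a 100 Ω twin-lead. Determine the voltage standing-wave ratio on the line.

Γ = (Z_L − Z_0)/(Z_L + Z_0) = (-49.4 − j296)/(150.6 − j296)
|Γ| = 300/332 = 0.904
VSWR = (1 + |Γ|)/(1 − |Γ|) = 1.9/0.0964

VSWR ≈ 19.7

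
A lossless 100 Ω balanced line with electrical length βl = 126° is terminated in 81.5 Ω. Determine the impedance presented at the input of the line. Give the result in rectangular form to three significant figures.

Z_in ≈ 104 − j20.5 Ω

tan(βl) = tan(126°) = -1.38
Z_in = Z_0·(Z_L + jZ_0·tanβl)/(Z_0 + jZ_L·tanβl)
     = 100·(81.5 − j138)/(100 − j112)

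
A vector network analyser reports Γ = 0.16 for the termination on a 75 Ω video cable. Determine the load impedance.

Z_L = Z_0·(1 + Γ)/(1 − Γ) = 75·(1.16)/(0.84)

Z_L ≈ 104 Ω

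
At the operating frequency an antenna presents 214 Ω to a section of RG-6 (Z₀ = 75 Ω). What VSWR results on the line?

VSWR ≈ 2.85

For a purely resistive load, VSWR = R_L/Z_0 or Z_0/R_L (whichever > 1) = 214/75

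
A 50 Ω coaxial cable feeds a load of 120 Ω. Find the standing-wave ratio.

VSWR ≈ 2.4

For a purely resistive load, VSWR = R_L/Z_0 or Z_0/R_L (whichever > 1) = 120/50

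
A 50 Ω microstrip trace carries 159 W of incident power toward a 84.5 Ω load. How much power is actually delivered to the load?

Γ = (84.5 − 50)/(84.5 + 50) = 0.257
|Γ|² = 0.0658
P_refl = |Γ|²·P_inc = 10.5 W, P_del = (1 − |Γ|²)·P_inc = 149 W

P_delivered ≈ 149 W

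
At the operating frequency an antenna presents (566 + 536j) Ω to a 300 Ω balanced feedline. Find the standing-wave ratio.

Γ = (Z_L − Z_0)/(Z_L + Z_0) = (266 + j536)/(866 + j536)
|Γ| = 598/1020 = 0.588
VSWR = (1 + |Γ|)/(1 − |Γ|) = 1.59/0.412

VSWR ≈ 3.85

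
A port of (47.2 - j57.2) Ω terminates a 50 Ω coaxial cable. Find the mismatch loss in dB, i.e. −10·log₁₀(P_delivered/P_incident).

Γ = (-2.8 − j57.2)/(97.2 − j57.2), |Γ| = 0.508
|Γ|² = 0.258, so P_del/P_inc = 1 − |Γ|² = 0.742
ML = −10·log₁₀(1 − |Γ|²)

mismatch loss ≈ 1.3 dB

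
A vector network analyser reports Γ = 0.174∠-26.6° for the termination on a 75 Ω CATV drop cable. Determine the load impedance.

Z_L = Z_0·(1 + Γ)/(1 − Γ) = 75·(1.16 − j0.0779)/(0.844 + j0.0779)

Z_L ≈ 101 − j16.3 Ω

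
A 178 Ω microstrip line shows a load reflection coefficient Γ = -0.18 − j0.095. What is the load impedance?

Z_L = Z_0·(1 + Γ)/(1 − Γ) = 178·(0.82 − j0.095)/(1.18 + j0.095)

Z_L ≈ 122 − j24.1 Ω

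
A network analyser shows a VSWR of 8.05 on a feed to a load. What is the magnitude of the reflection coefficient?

|Γ| ≈ 0.779

|Γ| = (S − 1)/(S + 1) = (8.05 − 1)/(8.05 + 1) = 7.05/9.05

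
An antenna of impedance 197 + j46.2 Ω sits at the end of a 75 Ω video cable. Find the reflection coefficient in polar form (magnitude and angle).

Γ ≈ 0.473 ∠ 11.1°

Γ = (Z_L − Z_0)/(Z_L + Z_0) = (122 + j46.2)/(272 + j46.2)
|Γ| = 130/276 = 0.473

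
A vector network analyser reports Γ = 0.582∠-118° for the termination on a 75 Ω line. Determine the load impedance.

Z_L ≈ 26.3 − j40.9 Ω

Z_L = Z_0·(1 + Γ)/(1 − Γ) = 75·(0.727 − j0.514)/(1.27 + j0.514)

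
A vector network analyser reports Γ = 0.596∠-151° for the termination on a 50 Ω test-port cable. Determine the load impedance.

Z_L ≈ 13.4 − j12.1 Ω

Z_L = Z_0·(1 + Γ)/(1 − Γ) = 50·(0.479 − j0.289)/(1.52 + j0.289)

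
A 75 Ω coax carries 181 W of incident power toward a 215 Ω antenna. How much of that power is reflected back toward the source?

P_reflected ≈ 42.2 W

Γ = (215 − 75)/(215 + 75) = 0.483
|Γ|² = 0.233
P_refl = |Γ|²·P_inc = 42.2 W, P_del = (1 − |Γ|²)·P_inc = 139 W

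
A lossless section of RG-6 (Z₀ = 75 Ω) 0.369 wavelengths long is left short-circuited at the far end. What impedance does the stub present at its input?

βl = 2π × 0.369 = 133°
tan(βl) = -1.08
For a short-circuited stub, Z_in = jZ_0·tan(βl)

Z_in ≈ −j80.9 Ω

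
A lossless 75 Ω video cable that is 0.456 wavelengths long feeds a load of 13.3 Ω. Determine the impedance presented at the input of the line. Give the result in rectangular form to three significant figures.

βl = 2π × 0.456 = 164°
tan(βl) = tan(164°) = -0.284
Z_in = Z_0·(Z_L + jZ_0·tanβl)/(Z_0 + jZ_L·tanβl)
     = 75·(13.3 − j21.3)/(75 − j3.77)

Z_in ≈ 14.3 − j20.6 Ω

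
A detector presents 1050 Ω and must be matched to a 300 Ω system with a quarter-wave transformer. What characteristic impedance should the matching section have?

Z_qwt = √(Z_0·R_L) = √(300 × 1050) = √315000

Z_qwt ≈ 561 Ω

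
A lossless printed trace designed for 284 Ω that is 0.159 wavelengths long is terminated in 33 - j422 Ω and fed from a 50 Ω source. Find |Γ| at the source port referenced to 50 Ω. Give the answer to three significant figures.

|Γ| ≈ 0.663

βl = 2π × 0.159 = 57.2°
tan(βl) = 1.55
Z_in = Z_0·(Z_L + jZ_0·tanβl)/(Z_0 + jZ_L·tanβl) = 10.3 + j5.29 Ω
Γ_s = (Z_in − Z_s)/(Z_in + Z_s) = (-39.7 + j5.29)/(60.3 + j5.29), |Γ_s| = 0.663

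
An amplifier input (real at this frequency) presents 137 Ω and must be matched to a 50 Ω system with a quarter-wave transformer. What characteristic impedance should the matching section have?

Z_qwt ≈ 82.8 Ω

Z_qwt = √(Z_0·R_L) = √(50 × 137) = √6850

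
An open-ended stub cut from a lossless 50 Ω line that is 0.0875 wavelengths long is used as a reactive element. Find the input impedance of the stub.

Z_in ≈ −j81.6 Ω

βl = 2π × 0.0875 = 31.5°
tan(βl) = 0.613
For an open-ended stub, Z_in = −jZ_0·cot(βl) = −jZ_0/tan(βl)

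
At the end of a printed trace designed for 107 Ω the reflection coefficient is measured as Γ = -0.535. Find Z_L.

Z_L ≈ 32.4 Ω

Z_L = Z_0·(1 + Γ)/(1 − Γ) = 107·(0.465)/(1.54)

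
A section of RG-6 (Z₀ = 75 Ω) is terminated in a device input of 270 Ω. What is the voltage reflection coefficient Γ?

Γ = 0.565

Γ = (Z_L − Z_0)/(Z_L + Z_0) = (270 − 75)/(270 + 75) = 195/345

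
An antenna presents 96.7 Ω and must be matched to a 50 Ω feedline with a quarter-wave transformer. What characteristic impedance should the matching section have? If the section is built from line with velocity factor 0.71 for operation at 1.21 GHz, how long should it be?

Z_qwt = √(Z_0·R_L) = √(50 × 96.7) = √4835
λ = 0.71·c/f = 0.176 m, so l = λ/4 = 0.044 m

Z_qwt ≈ 69.5 Ω; length ≈ 4.4 cm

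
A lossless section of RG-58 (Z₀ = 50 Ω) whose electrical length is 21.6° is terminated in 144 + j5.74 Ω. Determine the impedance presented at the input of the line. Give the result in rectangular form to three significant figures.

tan(βl) = tan(21.6°) = 0.396
Z_in = Z_0·(Z_L + jZ_0·tanβl)/(Z_0 + jZ_L·tanβl)
     = 50·(144 + j25.5)/(47.7 + j57)

Z_in ≈ 75.3 − j63.2 Ω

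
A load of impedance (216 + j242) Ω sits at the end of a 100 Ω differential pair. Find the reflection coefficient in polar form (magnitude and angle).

Γ = (Z_L − Z_0)/(Z_L + Z_0) = (116 + j242)/(316 + j242)
|Γ| = 268/398 = 0.674

Γ ≈ 0.674 ∠ 26.9°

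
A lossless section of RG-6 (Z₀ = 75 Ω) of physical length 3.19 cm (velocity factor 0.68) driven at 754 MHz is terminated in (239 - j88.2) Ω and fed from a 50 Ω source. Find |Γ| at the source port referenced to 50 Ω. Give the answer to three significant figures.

λ = v/f = 0.68·c / 754 MHz = 0.271 m
βl = 2π·l/λ = 2π × 0.118 = 42.4°
tan(βl) = 0.915
Z_in = Z_0·(Z_L + jZ_0·tanβl)/(Z_0 + jZ_L·tanβl) = 34.3 − j57.6 Ω
Γ_s = (Z_in − Z_s)/(Z_in + Z_s) = (-15.7 − j57.6)/(84.3 − j57.6), |Γ_s| = 0.585

|Γ| ≈ 0.585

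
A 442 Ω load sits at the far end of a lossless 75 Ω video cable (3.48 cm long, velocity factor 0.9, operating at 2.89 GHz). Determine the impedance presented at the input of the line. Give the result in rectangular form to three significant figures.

Z_in ≈ 24 + j68.7 Ω

λ = v/f = 0.9·c / 2.89 GHz = 0.0934 m
βl = 2π·l/λ = 2π × 0.372 = 134°
tan(βl) = tan(134°) = -1.03
Z_in = Z_0·(Z_L + jZ_0·tanβl)/(Z_0 + jZ_L·tanβl)
     = 75·(442 − j77.4)/(75 − j456)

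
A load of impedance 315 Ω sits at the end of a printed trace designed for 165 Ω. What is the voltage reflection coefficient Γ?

Γ = (Z_L − Z_0)/(Z_L + Z_0) = (315 − 165)/(315 + 165) = 150/480

Γ = 0.312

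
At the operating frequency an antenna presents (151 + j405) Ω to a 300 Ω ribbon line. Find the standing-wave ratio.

VSWR ≈ 5.94

Γ = (Z_L − Z_0)/(Z_L + Z_0) = (-149 + j405)/(451 + j405)
|Γ| = 432/606 = 0.712
VSWR = (1 + |Γ|)/(1 − |Γ|) = 1.71/0.288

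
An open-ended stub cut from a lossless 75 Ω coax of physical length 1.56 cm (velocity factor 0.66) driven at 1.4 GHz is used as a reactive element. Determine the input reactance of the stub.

λ = v/f = 0.66·c / 1.4 GHz = 0.141 m
βl = 2π·l/λ = 2π × 0.11 = 39.7°
tan(βl) = 0.83
For an open-ended stub, Z_in = −jZ_0·cot(βl) = −jZ_0/tan(βl)

X_in ≈ -90.3 Ω (capacitive)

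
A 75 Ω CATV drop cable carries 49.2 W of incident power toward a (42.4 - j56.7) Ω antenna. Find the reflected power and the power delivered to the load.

P_reflected ≈ 12.4 W; P_delivered ≈ 36.8 W

|Γ| = |(-32.6 − j56.7)/(117.4 − j56.7)| = 0.502
|Γ|² = 0.252
P_refl = |Γ|²·P_inc = 12.4 W, P_del = (1 − |Γ|²)·P_inc = 36.8 W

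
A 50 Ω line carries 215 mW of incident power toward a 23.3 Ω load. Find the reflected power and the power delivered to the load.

Γ = (23.3 − 50)/(23.3 + 50) = -0.364
|Γ|² = 0.133
P_refl = |Γ|²·P_inc = 28.5 mW, P_del = (1 − |Γ|²)·P_inc = 186 mW

P_reflected ≈ 28.5 mW; P_delivered ≈ 186 mW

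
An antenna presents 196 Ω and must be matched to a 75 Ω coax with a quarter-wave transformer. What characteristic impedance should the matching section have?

Z_qwt = √(Z_0·R_L) = √(75 × 196) = √14700

Z_qwt ≈ 121 Ω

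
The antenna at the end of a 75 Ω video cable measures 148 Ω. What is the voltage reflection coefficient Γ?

Γ = 0.327

Γ = (Z_L − Z_0)/(Z_L + Z_0) = (148 − 75)/(148 + 75) = 73/223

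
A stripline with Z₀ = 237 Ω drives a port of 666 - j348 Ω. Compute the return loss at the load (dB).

RL ≈ 4.87 dB

Γ = (429 − j348)/(903 − j348), |Γ| = 0.571
RL = −20·log₁₀|Γ| = −20·log₁₀(0.571)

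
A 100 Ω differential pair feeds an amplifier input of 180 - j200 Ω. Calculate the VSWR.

Γ = (Z_L − Z_0)/(Z_L + Z_0) = (80 − j200)/(280 − j200)
|Γ| = 215/344 = 0.626
VSWR = (1 + |Γ|)/(1 − |Γ|) = 1.63/0.374

VSWR ≈ 4.35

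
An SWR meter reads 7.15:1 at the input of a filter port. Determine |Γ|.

|Γ| ≈ 0.755

|Γ| = (S − 1)/(S + 1) = (7.15 − 1)/(7.15 + 1) = 6.15/8.15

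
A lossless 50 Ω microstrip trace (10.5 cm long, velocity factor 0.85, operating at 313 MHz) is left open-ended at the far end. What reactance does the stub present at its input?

λ = v/f = 0.85·c / 313 MHz = 0.815 m
βl = 2π·l/λ = 2π × 0.129 = 46.4°
tan(βl) = 1.05
For an open-ended stub, Z_in = −jZ_0·cot(βl) = −jZ_0/tan(βl)

X_in ≈ -47.6 Ω (capacitive)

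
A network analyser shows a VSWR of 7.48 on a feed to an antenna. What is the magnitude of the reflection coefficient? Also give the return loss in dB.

|Γ| = (S − 1)/(S + 1) = (7.48 − 1)/(7.48 + 1) = 6.48/8.48
RL = −20·log₁₀|Γ| = −20·log₁₀(0.764)

|Γ| ≈ 0.764; return loss ≈ 2.34 dB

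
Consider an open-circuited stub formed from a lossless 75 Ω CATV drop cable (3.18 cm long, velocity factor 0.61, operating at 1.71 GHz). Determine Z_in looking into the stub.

Z_in ≈ +j22.9 Ω

λ = v/f = 0.61·c / 1.71 GHz = 0.107 m
βl = 2π·l/λ = 2π × 0.297 = 107°
tan(βl) = -3.28
For an open-circuited stub, Z_in = −jZ_0·cot(βl) = −jZ_0/tan(βl)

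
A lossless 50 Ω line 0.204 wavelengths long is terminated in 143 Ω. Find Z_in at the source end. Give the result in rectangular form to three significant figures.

Z_in ≈ 18.8 − j12.9 Ω

βl = 2π × 0.204 = 73.4°
tan(βl) = tan(73.4°) = 3.36
Z_in = Z_0·(Z_L + jZ_0·tanβl)/(Z_0 + jZ_L·tanβl)
     = 50·(143 + j168)/(50 + j481)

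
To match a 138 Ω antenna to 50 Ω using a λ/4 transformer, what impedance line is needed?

Z_qwt ≈ 83.1 Ω

Z_qwt = √(Z_0·R_L) = √(50 × 138) = √6900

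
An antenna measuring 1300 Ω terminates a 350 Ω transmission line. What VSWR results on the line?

Γ = (1300 − 350)/(1300 + 350) = 0.576
VSWR = (1 + 0.576)/(1 − 0.576)

VSWR ≈ 3.71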